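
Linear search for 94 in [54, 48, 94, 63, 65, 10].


i=0: 54!=94
i=1: 48!=94
i=2: 94==94 found!

Found at 2, 3 comps


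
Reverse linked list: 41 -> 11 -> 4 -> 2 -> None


Step 1: curr=41, set curr.next=prev(None) | reversed so far: 41
Step 2: curr=11, set curr.next=prev(41) | reversed so far: 11 -> 41
Step 3: curr=4, set curr.next=prev(11) | reversed so far: 4 -> 11 -> 41
Step 4: curr=2, set curr.next=prev(4) | reversed so far: 2 -> 4 -> 11 -> 41

2 -> 4 -> 11 -> 41 -> None


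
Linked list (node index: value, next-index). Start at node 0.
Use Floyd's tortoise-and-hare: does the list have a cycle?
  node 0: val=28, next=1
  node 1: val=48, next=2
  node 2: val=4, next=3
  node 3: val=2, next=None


Floyd's tortoise (slow, +1) and hare (fast, +2):
  init: slow=0, fast=0
  step 1: slow=1, fast=2
  step 2: fast 2->3->None, no cycle

Cycle: no


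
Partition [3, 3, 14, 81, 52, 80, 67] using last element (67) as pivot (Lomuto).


Pivot: 67
  3 <= 67: advance i (no swap)
  3 <= 67: advance i (no swap)
  14 <= 67: advance i (no swap)
  52 <= 67: swap -> [3, 3, 14, 52, 81, 80, 67]
Place pivot at 4: [3, 3, 14, 52, 67, 80, 81]

Partitioned: [3, 3, 14, 52, 67, 80, 81]


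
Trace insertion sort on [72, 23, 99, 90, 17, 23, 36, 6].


Initial: [72, 23, 99, 90, 17, 23, 36, 6]
Insert 23: [23, 72, 99, 90, 17, 23, 36, 6]
Insert 99: [23, 72, 99, 90, 17, 23, 36, 6]
Insert 90: [23, 72, 90, 99, 17, 23, 36, 6]
Insert 17: [17, 23, 72, 90, 99, 23, 36, 6]
Insert 23: [17, 23, 23, 72, 90, 99, 36, 6]
Insert 36: [17, 23, 23, 36, 72, 90, 99, 6]
Insert 6: [6, 17, 23, 23, 36, 72, 90, 99]

Sorted: [6, 17, 23, 23, 36, 72, 90, 99]


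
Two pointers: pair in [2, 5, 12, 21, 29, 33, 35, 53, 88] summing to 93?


lo=0(2)+hi=8(88)=90
lo=1(5)+hi=8(88)=93

Yes: 5+88=93


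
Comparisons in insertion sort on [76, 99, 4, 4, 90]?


Algorithm: insertion sort
Input: [76, 99, 4, 4, 90]
Sorted: [4, 4, 76, 90, 99]

8


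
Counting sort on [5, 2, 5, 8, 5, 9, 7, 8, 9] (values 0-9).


Input: [5, 2, 5, 8, 5, 9, 7, 8, 9]
Counts: [0, 0, 1, 0, 0, 3, 0, 1, 2, 2]

Sorted: [2, 5, 5, 5, 7, 8, 8, 9, 9]


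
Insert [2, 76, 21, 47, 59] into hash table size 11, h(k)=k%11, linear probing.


Insert 2: h=2 -> slot 2
Insert 76: h=10 -> slot 10
Insert 21: h=10, 1 probes -> slot 0
Insert 47: h=3 -> slot 3
Insert 59: h=4 -> slot 4

Table: [21, None, 2, 47, 59, None, None, None, None, None, 76]


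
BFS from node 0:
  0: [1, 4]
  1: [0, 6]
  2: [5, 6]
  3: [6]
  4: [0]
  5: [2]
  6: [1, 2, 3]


Visit 0, enqueue [1, 4]
Visit 1, enqueue [6]
Visit 4, enqueue []
Visit 6, enqueue [2, 3]
Visit 2, enqueue [5]
Visit 3, enqueue []
Visit 5, enqueue []

BFS order: [0, 1, 4, 6, 2, 3, 5]


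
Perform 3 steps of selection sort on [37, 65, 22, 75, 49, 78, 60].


Initial: [37, 65, 22, 75, 49, 78, 60]
Step 1: min=22 at 2
  Swap: [22, 65, 37, 75, 49, 78, 60]
Step 2: min=37 at 2
  Swap: [22, 37, 65, 75, 49, 78, 60]
Step 3: min=49 at 4
  Swap: [22, 37, 49, 75, 65, 78, 60]

After 3 steps: [22, 37, 49, 75, 65, 78, 60]


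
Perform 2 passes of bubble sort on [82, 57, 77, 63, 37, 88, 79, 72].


Initial: [82, 57, 77, 63, 37, 88, 79, 72]
Pass 1: [57, 77, 63, 37, 82, 79, 72, 88] (6 swaps)
Pass 2: [57, 63, 37, 77, 79, 72, 82, 88] (4 swaps)

After 2 passes: [57, 63, 37, 77, 79, 72, 82, 88]


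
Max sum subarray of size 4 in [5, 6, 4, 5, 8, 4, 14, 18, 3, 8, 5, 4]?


[0:4]: 20
[1:5]: 23
[2:6]: 21
[3:7]: 31
[4:8]: 44
[5:9]: 39
[6:10]: 43
[7:11]: 34
[8:12]: 20

Max: 44 at [4:8]


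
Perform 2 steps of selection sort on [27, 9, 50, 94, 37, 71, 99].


Initial: [27, 9, 50, 94, 37, 71, 99]
Step 1: min=9 at 1
  Swap: [9, 27, 50, 94, 37, 71, 99]
Step 2: min=27 at 1
  Swap: [9, 27, 50, 94, 37, 71, 99]

After 2 steps: [9, 27, 50, 94, 37, 71, 99]


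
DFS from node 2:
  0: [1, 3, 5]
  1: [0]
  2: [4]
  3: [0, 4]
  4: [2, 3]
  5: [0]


Visit 2, push [4]
Visit 4, push [3]
Visit 3, push [0]
Visit 0, push [5, 1]
Visit 1, push []
Visit 5, push []

DFS order: [2, 4, 3, 0, 1, 5]


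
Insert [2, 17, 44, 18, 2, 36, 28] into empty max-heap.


Insert 2: [2]
Insert 17: [17, 2]
Insert 44: [44, 2, 17]
Insert 18: [44, 18, 17, 2]
Insert 2: [44, 18, 17, 2, 2]
Insert 36: [44, 18, 36, 2, 2, 17]
Insert 28: [44, 18, 36, 2, 2, 17, 28]

Final heap: [44, 18, 36, 2, 2, 17, 28]


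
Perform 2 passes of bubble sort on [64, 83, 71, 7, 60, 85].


Initial: [64, 83, 71, 7, 60, 85]
Pass 1: [64, 71, 7, 60, 83, 85] (3 swaps)
Pass 2: [64, 7, 60, 71, 83, 85] (2 swaps)

After 2 passes: [64, 7, 60, 71, 83, 85]


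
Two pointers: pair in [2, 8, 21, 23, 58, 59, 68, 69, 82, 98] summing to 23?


lo=0(2)+hi=9(98)=100
lo=0(2)+hi=8(82)=84
lo=0(2)+hi=7(69)=71
lo=0(2)+hi=6(68)=70
lo=0(2)+hi=5(59)=61
lo=0(2)+hi=4(58)=60
lo=0(2)+hi=3(23)=25
lo=0(2)+hi=2(21)=23

Yes: 2+21=23


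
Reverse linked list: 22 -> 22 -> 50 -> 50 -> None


Step 1: curr=22, set curr.next=prev(None) | reversed so far: 22
Step 2: curr=22, set curr.next=prev(22) | reversed so far: 22 -> 22
Step 3: curr=50, set curr.next=prev(22) | reversed so far: 50 -> 22 -> 22
Step 4: curr=50, set curr.next=prev(50) | reversed so far: 50 -> 50 -> 22 -> 22

50 -> 50 -> 22 -> 22 -> None


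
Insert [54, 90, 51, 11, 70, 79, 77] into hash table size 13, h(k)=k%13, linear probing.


Insert 54: h=2 -> slot 2
Insert 90: h=12 -> slot 12
Insert 51: h=12, 1 probes -> slot 0
Insert 11: h=11 -> slot 11
Insert 70: h=5 -> slot 5
Insert 79: h=1 -> slot 1
Insert 77: h=12, 4 probes -> slot 3

Table: [51, 79, 54, 77, None, 70, None, None, None, None, None, 11, 90]


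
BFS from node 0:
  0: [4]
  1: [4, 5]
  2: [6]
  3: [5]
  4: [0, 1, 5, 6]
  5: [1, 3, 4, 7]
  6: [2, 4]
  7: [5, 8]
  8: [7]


Visit 0, enqueue [4]
Visit 4, enqueue [1, 5, 6]
Visit 1, enqueue []
Visit 5, enqueue [3, 7]
Visit 6, enqueue [2]
Visit 3, enqueue []
Visit 7, enqueue [8]
Visit 2, enqueue []
Visit 8, enqueue []

BFS order: [0, 4, 1, 5, 6, 3, 7, 2, 8]


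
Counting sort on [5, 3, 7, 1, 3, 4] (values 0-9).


Input: [5, 3, 7, 1, 3, 4]
Counts: [0, 1, 0, 2, 1, 1, 0, 1, 0, 0]

Sorted: [1, 3, 3, 4, 5, 7]


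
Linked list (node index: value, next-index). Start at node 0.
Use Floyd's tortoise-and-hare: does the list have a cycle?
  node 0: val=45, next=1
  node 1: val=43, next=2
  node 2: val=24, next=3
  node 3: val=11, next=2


Floyd's tortoise (slow, +1) and hare (fast, +2):
  init: slow=0, fast=0
  step 1: slow=1, fast=2
  step 2: slow=2, fast=2
  slow == fast at node 2: cycle detected

Cycle: yes


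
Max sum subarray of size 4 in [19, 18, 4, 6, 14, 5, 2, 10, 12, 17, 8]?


[0:4]: 47
[1:5]: 42
[2:6]: 29
[3:7]: 27
[4:8]: 31
[5:9]: 29
[6:10]: 41
[7:11]: 47

Max: 47 at [0:4]


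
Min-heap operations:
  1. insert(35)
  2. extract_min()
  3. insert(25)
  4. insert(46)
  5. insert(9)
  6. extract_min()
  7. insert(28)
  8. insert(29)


insert(35) -> [35]
extract_min()->35, []
insert(25) -> [25]
insert(46) -> [25, 46]
insert(9) -> [9, 46, 25]
extract_min()->9, [25, 46]
insert(28) -> [25, 46, 28]
insert(29) -> [25, 29, 28, 46]

Final heap: [25, 29, 28, 46]


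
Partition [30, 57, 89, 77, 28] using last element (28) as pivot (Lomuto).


Pivot: 28
Place pivot at 0: [28, 57, 89, 77, 30]

Partitioned: [28, 57, 89, 77, 30]


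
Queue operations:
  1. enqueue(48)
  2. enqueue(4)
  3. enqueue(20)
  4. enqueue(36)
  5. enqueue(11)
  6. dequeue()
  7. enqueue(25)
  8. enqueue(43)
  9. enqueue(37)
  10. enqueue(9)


enqueue(48) -> [48]
enqueue(4) -> [48, 4]
enqueue(20) -> [48, 4, 20]
enqueue(36) -> [48, 4, 20, 36]
enqueue(11) -> [48, 4, 20, 36, 11]
dequeue()->48, [4, 20, 36, 11]
enqueue(25) -> [4, 20, 36, 11, 25]
enqueue(43) -> [4, 20, 36, 11, 25, 43]
enqueue(37) -> [4, 20, 36, 11, 25, 43, 37]
enqueue(9) -> [4, 20, 36, 11, 25, 43, 37, 9]

Final queue: [4, 20, 36, 11, 25, 43, 37, 9]


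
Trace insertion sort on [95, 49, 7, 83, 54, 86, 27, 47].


Initial: [95, 49, 7, 83, 54, 86, 27, 47]
Insert 49: [49, 95, 7, 83, 54, 86, 27, 47]
Insert 7: [7, 49, 95, 83, 54, 86, 27, 47]
Insert 83: [7, 49, 83, 95, 54, 86, 27, 47]
Insert 54: [7, 49, 54, 83, 95, 86, 27, 47]
Insert 86: [7, 49, 54, 83, 86, 95, 27, 47]
Insert 27: [7, 27, 49, 54, 83, 86, 95, 47]
Insert 47: [7, 27, 47, 49, 54, 83, 86, 95]

Sorted: [7, 27, 47, 49, 54, 83, 86, 95]


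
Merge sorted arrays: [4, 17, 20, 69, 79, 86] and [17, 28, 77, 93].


Take 4 from A
Take 17 from A
Take 17 from B
Take 20 from A
Take 28 from B
Take 69 from A
Take 77 from B
Take 79 from A
Take 86 from A

Merged: [4, 17, 17, 20, 28, 69, 77, 79, 86, 93]


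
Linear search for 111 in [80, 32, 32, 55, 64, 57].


i=0: 80!=111
i=1: 32!=111
i=2: 32!=111
i=3: 55!=111
i=4: 64!=111
i=5: 57!=111

Not found, 6 comps


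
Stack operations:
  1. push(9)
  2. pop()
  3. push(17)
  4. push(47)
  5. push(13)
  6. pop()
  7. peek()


push(9) -> [9]
pop()->9, []
push(17) -> [17]
push(47) -> [17, 47]
push(13) -> [17, 47, 13]
pop()->13, [17, 47]
peek()->47

Final stack: [17, 47]


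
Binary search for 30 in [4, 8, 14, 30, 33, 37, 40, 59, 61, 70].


Step 1: lo=0, hi=9, mid=4, val=33
Step 2: lo=0, hi=3, mid=1, val=8
Step 3: lo=2, hi=3, mid=2, val=14
Step 4: lo=3, hi=3, mid=3, val=30

Found at index 3


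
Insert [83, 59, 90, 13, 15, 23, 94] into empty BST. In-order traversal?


Insert 83: root
Insert 59: L from 83
Insert 90: R from 83
Insert 13: L from 83 -> L from 59
Insert 15: L from 83 -> L from 59 -> R from 13
Insert 23: L from 83 -> L from 59 -> R from 13 -> R from 15
Insert 94: R from 83 -> R from 90

In-order: [13, 15, 23, 59, 83, 90, 94]


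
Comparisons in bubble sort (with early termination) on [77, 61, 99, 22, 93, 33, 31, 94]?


Algorithm: bubble sort (with early termination)
Input: [77, 61, 99, 22, 93, 33, 31, 94]
Sorted: [22, 31, 33, 61, 77, 93, 94, 99]

27


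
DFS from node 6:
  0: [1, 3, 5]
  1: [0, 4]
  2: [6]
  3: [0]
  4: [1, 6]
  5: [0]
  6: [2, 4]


Visit 6, push [4, 2]
Visit 2, push []
Visit 4, push [1]
Visit 1, push [0]
Visit 0, push [5, 3]
Visit 3, push []
Visit 5, push []

DFS order: [6, 2, 4, 1, 0, 3, 5]


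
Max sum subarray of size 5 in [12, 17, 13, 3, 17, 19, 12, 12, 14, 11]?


[0:5]: 62
[1:6]: 69
[2:7]: 64
[3:8]: 63
[4:9]: 74
[5:10]: 68

Max: 74 at [4:9]


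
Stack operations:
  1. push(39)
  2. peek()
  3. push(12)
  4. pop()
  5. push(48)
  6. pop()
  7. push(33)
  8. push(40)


push(39) -> [39]
peek()->39
push(12) -> [39, 12]
pop()->12, [39]
push(48) -> [39, 48]
pop()->48, [39]
push(33) -> [39, 33]
push(40) -> [39, 33, 40]

Final stack: [39, 33, 40]


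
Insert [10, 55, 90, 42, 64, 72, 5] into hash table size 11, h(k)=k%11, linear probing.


Insert 10: h=10 -> slot 10
Insert 55: h=0 -> slot 0
Insert 90: h=2 -> slot 2
Insert 42: h=9 -> slot 9
Insert 64: h=9, 3 probes -> slot 1
Insert 72: h=6 -> slot 6
Insert 5: h=5 -> slot 5

Table: [55, 64, 90, None, None, 5, 72, None, None, 42, 10]


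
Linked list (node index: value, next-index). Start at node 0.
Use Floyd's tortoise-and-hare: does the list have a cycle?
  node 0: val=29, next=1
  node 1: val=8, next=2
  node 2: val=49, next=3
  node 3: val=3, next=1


Floyd's tortoise (slow, +1) and hare (fast, +2):
  init: slow=0, fast=0
  step 1: slow=1, fast=2
  step 2: slow=2, fast=1
  step 3: slow=3, fast=3
  slow == fast at node 3: cycle detected

Cycle: yes


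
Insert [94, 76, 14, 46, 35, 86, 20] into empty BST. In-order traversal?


Insert 94: root
Insert 76: L from 94
Insert 14: L from 94 -> L from 76
Insert 46: L from 94 -> L from 76 -> R from 14
Insert 35: L from 94 -> L from 76 -> R from 14 -> L from 46
Insert 86: L from 94 -> R from 76
Insert 20: L from 94 -> L from 76 -> R from 14 -> L from 46 -> L from 35

In-order: [14, 20, 35, 46, 76, 86, 94]


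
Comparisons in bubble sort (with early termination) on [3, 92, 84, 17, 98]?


Algorithm: bubble sort (with early termination)
Input: [3, 92, 84, 17, 98]
Sorted: [3, 17, 84, 92, 98]

9


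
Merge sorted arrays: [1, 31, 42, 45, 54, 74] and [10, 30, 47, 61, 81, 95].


Take 1 from A
Take 10 from B
Take 30 from B
Take 31 from A
Take 42 from A
Take 45 from A
Take 47 from B
Take 54 from A
Take 61 from B
Take 74 from A

Merged: [1, 10, 30, 31, 42, 45, 47, 54, 61, 74, 81, 95]


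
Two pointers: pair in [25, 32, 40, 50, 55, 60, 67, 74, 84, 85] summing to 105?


lo=0(25)+hi=9(85)=110
lo=0(25)+hi=8(84)=109
lo=0(25)+hi=7(74)=99
lo=1(32)+hi=7(74)=106
lo=1(32)+hi=6(67)=99
lo=2(40)+hi=6(67)=107
lo=2(40)+hi=5(60)=100
lo=3(50)+hi=5(60)=110
lo=3(50)+hi=4(55)=105

Yes: 50+55=105


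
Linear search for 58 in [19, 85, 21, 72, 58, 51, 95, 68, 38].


i=0: 19!=58
i=1: 85!=58
i=2: 21!=58
i=3: 72!=58
i=4: 58==58 found!

Found at 4, 5 comps


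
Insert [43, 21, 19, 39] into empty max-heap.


Insert 43: [43]
Insert 21: [43, 21]
Insert 19: [43, 21, 19]
Insert 39: [43, 39, 19, 21]

Final heap: [43, 39, 19, 21]


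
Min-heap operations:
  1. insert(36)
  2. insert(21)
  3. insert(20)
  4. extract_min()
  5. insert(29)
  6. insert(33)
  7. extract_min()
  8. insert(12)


insert(36) -> [36]
insert(21) -> [21, 36]
insert(20) -> [20, 36, 21]
extract_min()->20, [21, 36]
insert(29) -> [21, 36, 29]
insert(33) -> [21, 33, 29, 36]
extract_min()->21, [29, 33, 36]
insert(12) -> [12, 29, 36, 33]

Final heap: [12, 29, 36, 33]


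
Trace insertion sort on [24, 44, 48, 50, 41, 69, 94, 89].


Initial: [24, 44, 48, 50, 41, 69, 94, 89]
Insert 44: [24, 44, 48, 50, 41, 69, 94, 89]
Insert 48: [24, 44, 48, 50, 41, 69, 94, 89]
Insert 50: [24, 44, 48, 50, 41, 69, 94, 89]
Insert 41: [24, 41, 44, 48, 50, 69, 94, 89]
Insert 69: [24, 41, 44, 48, 50, 69, 94, 89]
Insert 94: [24, 41, 44, 48, 50, 69, 94, 89]
Insert 89: [24, 41, 44, 48, 50, 69, 89, 94]

Sorted: [24, 41, 44, 48, 50, 69, 89, 94]


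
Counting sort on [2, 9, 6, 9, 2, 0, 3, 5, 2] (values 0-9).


Input: [2, 9, 6, 9, 2, 0, 3, 5, 2]
Counts: [1, 0, 3, 1, 0, 1, 1, 0, 0, 2]

Sorted: [0, 2, 2, 2, 3, 5, 6, 9, 9]


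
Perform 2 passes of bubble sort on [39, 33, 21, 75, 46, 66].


Initial: [39, 33, 21, 75, 46, 66]
Pass 1: [33, 21, 39, 46, 66, 75] (4 swaps)
Pass 2: [21, 33, 39, 46, 66, 75] (1 swaps)

After 2 passes: [21, 33, 39, 46, 66, 75]


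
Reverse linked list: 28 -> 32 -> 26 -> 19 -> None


Step 1: curr=28, set curr.next=prev(None) | reversed so far: 28
Step 2: curr=32, set curr.next=prev(28) | reversed so far: 32 -> 28
Step 3: curr=26, set curr.next=prev(32) | reversed so far: 26 -> 32 -> 28
Step 4: curr=19, set curr.next=prev(26) | reversed so far: 19 -> 26 -> 32 -> 28

19 -> 26 -> 32 -> 28 -> None


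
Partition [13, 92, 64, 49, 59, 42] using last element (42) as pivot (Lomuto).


Pivot: 42
  13 <= 42: advance i (no swap)
Place pivot at 1: [13, 42, 64, 49, 59, 92]

Partitioned: [13, 42, 64, 49, 59, 92]


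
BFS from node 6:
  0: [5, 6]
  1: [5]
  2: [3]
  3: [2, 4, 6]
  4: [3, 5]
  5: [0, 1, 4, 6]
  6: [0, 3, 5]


Visit 6, enqueue [0, 3, 5]
Visit 0, enqueue []
Visit 3, enqueue [2, 4]
Visit 5, enqueue [1]
Visit 2, enqueue []
Visit 4, enqueue []
Visit 1, enqueue []

BFS order: [6, 0, 3, 5, 2, 4, 1]


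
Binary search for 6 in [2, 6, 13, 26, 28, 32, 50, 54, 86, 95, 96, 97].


Step 1: lo=0, hi=11, mid=5, val=32
Step 2: lo=0, hi=4, mid=2, val=13
Step 3: lo=0, hi=1, mid=0, val=2
Step 4: lo=1, hi=1, mid=1, val=6

Found at index 1


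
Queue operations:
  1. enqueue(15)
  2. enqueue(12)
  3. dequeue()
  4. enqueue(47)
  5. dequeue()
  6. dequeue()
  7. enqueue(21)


enqueue(15) -> [15]
enqueue(12) -> [15, 12]
dequeue()->15, [12]
enqueue(47) -> [12, 47]
dequeue()->12, [47]
dequeue()->47, []
enqueue(21) -> [21]

Final queue: [21]


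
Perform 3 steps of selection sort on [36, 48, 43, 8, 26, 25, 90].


Initial: [36, 48, 43, 8, 26, 25, 90]
Step 1: min=8 at 3
  Swap: [8, 48, 43, 36, 26, 25, 90]
Step 2: min=25 at 5
  Swap: [8, 25, 43, 36, 26, 48, 90]
Step 3: min=26 at 4
  Swap: [8, 25, 26, 36, 43, 48, 90]

After 3 steps: [8, 25, 26, 36, 43, 48, 90]


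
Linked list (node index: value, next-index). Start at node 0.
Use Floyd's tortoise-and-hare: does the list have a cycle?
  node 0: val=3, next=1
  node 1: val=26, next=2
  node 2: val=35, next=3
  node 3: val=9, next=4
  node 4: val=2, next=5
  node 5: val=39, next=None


Floyd's tortoise (slow, +1) and hare (fast, +2):
  init: slow=0, fast=0
  step 1: slow=1, fast=2
  step 2: slow=2, fast=4
  step 3: fast 4->5->None, no cycle

Cycle: no


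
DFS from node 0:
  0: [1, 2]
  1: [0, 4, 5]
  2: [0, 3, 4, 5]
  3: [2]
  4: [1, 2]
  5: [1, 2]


Visit 0, push [2, 1]
Visit 1, push [5, 4]
Visit 4, push [2]
Visit 2, push [5, 3]
Visit 3, push []
Visit 5, push []

DFS order: [0, 1, 4, 2, 3, 5]


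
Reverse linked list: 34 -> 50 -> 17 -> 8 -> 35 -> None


Step 1: curr=34, set curr.next=prev(None) | reversed so far: 34
Step 2: curr=50, set curr.next=prev(34) | reversed so far: 50 -> 34
Step 3: curr=17, set curr.next=prev(50) | reversed so far: 17 -> 50 -> 34
Step 4: curr=8, set curr.next=prev(17) | reversed so far: 8 -> 17 -> 50 -> 34
Step 5: curr=35, set curr.next=prev(8) | reversed so far: 35 -> 8 -> 17 -> 50 -> 34

35 -> 8 -> 17 -> 50 -> 34 -> None


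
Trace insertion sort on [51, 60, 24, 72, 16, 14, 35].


Initial: [51, 60, 24, 72, 16, 14, 35]
Insert 60: [51, 60, 24, 72, 16, 14, 35]
Insert 24: [24, 51, 60, 72, 16, 14, 35]
Insert 72: [24, 51, 60, 72, 16, 14, 35]
Insert 16: [16, 24, 51, 60, 72, 14, 35]
Insert 14: [14, 16, 24, 51, 60, 72, 35]
Insert 35: [14, 16, 24, 35, 51, 60, 72]

Sorted: [14, 16, 24, 35, 51, 60, 72]


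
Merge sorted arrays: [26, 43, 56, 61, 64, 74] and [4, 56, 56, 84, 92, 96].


Take 4 from B
Take 26 from A
Take 43 from A
Take 56 from A
Take 56 from B
Take 56 from B
Take 61 from A
Take 64 from A
Take 74 from A

Merged: [4, 26, 43, 56, 56, 56, 61, 64, 74, 84, 92, 96]


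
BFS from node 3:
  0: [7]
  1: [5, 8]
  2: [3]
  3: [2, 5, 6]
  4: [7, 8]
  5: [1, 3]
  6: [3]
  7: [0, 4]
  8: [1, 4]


Visit 3, enqueue [2, 5, 6]
Visit 2, enqueue []
Visit 5, enqueue [1]
Visit 6, enqueue []
Visit 1, enqueue [8]
Visit 8, enqueue [4]
Visit 4, enqueue [7]
Visit 7, enqueue [0]
Visit 0, enqueue []

BFS order: [3, 2, 5, 6, 1, 8, 4, 7, 0]


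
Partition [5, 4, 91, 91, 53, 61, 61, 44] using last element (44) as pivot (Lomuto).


Pivot: 44
  5 <= 44: advance i (no swap)
  4 <= 44: advance i (no swap)
Place pivot at 2: [5, 4, 44, 91, 53, 61, 61, 91]

Partitioned: [5, 4, 44, 91, 53, 61, 61, 91]


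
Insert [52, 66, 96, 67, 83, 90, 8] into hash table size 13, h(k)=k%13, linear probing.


Insert 52: h=0 -> slot 0
Insert 66: h=1 -> slot 1
Insert 96: h=5 -> slot 5
Insert 67: h=2 -> slot 2
Insert 83: h=5, 1 probes -> slot 6
Insert 90: h=12 -> slot 12
Insert 8: h=8 -> slot 8

Table: [52, 66, 67, None, None, 96, 83, None, 8, None, None, None, 90]


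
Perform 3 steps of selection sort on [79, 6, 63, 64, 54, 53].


Initial: [79, 6, 63, 64, 54, 53]
Step 1: min=6 at 1
  Swap: [6, 79, 63, 64, 54, 53]
Step 2: min=53 at 5
  Swap: [6, 53, 63, 64, 54, 79]
Step 3: min=54 at 4
  Swap: [6, 53, 54, 64, 63, 79]

After 3 steps: [6, 53, 54, 64, 63, 79]


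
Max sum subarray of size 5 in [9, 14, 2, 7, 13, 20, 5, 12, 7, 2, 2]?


[0:5]: 45
[1:6]: 56
[2:7]: 47
[3:8]: 57
[4:9]: 57
[5:10]: 46
[6:11]: 28

Max: 57 at [3:8]


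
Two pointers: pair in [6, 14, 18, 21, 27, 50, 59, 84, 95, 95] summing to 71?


lo=0(6)+hi=9(95)=101
lo=0(6)+hi=8(95)=101
lo=0(6)+hi=7(84)=90
lo=0(6)+hi=6(59)=65
lo=1(14)+hi=6(59)=73
lo=1(14)+hi=5(50)=64
lo=2(18)+hi=5(50)=68
lo=3(21)+hi=5(50)=71

Yes: 21+50=71


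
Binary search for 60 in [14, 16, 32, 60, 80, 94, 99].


Step 1: lo=0, hi=6, mid=3, val=60

Found at index 3


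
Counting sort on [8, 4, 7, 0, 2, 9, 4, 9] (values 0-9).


Input: [8, 4, 7, 0, 2, 9, 4, 9]
Counts: [1, 0, 1, 0, 2, 0, 0, 1, 1, 2]

Sorted: [0, 2, 4, 4, 7, 8, 9, 9]


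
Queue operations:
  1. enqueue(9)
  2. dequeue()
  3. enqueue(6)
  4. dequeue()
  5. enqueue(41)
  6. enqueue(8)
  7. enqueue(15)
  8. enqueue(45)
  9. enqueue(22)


enqueue(9) -> [9]
dequeue()->9, []
enqueue(6) -> [6]
dequeue()->6, []
enqueue(41) -> [41]
enqueue(8) -> [41, 8]
enqueue(15) -> [41, 8, 15]
enqueue(45) -> [41, 8, 15, 45]
enqueue(22) -> [41, 8, 15, 45, 22]

Final queue: [41, 8, 15, 45, 22]


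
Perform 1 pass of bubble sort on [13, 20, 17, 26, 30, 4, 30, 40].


Initial: [13, 20, 17, 26, 30, 4, 30, 40]
Pass 1: [13, 17, 20, 26, 4, 30, 30, 40] (2 swaps)

After 1 pass: [13, 17, 20, 26, 4, 30, 30, 40]


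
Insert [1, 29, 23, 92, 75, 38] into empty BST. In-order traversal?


Insert 1: root
Insert 29: R from 1
Insert 23: R from 1 -> L from 29
Insert 92: R from 1 -> R from 29
Insert 75: R from 1 -> R from 29 -> L from 92
Insert 38: R from 1 -> R from 29 -> L from 92 -> L from 75

In-order: [1, 23, 29, 38, 75, 92]


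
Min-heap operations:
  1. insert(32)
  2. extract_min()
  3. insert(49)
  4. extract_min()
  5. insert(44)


insert(32) -> [32]
extract_min()->32, []
insert(49) -> [49]
extract_min()->49, []
insert(44) -> [44]

Final heap: [44]


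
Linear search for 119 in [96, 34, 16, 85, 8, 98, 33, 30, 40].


i=0: 96!=119
i=1: 34!=119
i=2: 16!=119
i=3: 85!=119
i=4: 8!=119
i=5: 98!=119
i=6: 33!=119
i=7: 30!=119
i=8: 40!=119

Not found, 9 comps


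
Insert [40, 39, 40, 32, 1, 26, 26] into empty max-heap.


Insert 40: [40]
Insert 39: [40, 39]
Insert 40: [40, 39, 40]
Insert 32: [40, 39, 40, 32]
Insert 1: [40, 39, 40, 32, 1]
Insert 26: [40, 39, 40, 32, 1, 26]
Insert 26: [40, 39, 40, 32, 1, 26, 26]

Final heap: [40, 39, 40, 32, 1, 26, 26]


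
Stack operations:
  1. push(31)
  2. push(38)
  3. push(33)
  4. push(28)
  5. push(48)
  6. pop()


push(31) -> [31]
push(38) -> [31, 38]
push(33) -> [31, 38, 33]
push(28) -> [31, 38, 33, 28]
push(48) -> [31, 38, 33, 28, 48]
pop()->48, [31, 38, 33, 28]

Final stack: [31, 38, 33, 28]


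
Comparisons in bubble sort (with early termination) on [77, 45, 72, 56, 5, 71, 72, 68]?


Algorithm: bubble sort (with early termination)
Input: [77, 45, 72, 56, 5, 71, 72, 68]
Sorted: [5, 45, 56, 68, 71, 72, 72, 77]

25


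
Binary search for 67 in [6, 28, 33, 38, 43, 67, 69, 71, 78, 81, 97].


Step 1: lo=0, hi=10, mid=5, val=67

Found at index 5


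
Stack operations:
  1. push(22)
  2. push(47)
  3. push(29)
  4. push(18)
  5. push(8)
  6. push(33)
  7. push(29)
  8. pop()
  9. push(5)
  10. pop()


push(22) -> [22]
push(47) -> [22, 47]
push(29) -> [22, 47, 29]
push(18) -> [22, 47, 29, 18]
push(8) -> [22, 47, 29, 18, 8]
push(33) -> [22, 47, 29, 18, 8, 33]
push(29) -> [22, 47, 29, 18, 8, 33, 29]
pop()->29, [22, 47, 29, 18, 8, 33]
push(5) -> [22, 47, 29, 18, 8, 33, 5]
pop()->5, [22, 47, 29, 18, 8, 33]

Final stack: [22, 47, 29, 18, 8, 33]


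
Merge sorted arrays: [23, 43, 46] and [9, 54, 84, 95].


Take 9 from B
Take 23 from A
Take 43 from A
Take 46 from A

Merged: [9, 23, 43, 46, 54, 84, 95]


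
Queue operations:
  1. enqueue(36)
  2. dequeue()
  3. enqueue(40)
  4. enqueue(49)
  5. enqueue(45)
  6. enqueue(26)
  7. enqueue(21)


enqueue(36) -> [36]
dequeue()->36, []
enqueue(40) -> [40]
enqueue(49) -> [40, 49]
enqueue(45) -> [40, 49, 45]
enqueue(26) -> [40, 49, 45, 26]
enqueue(21) -> [40, 49, 45, 26, 21]

Final queue: [40, 49, 45, 26, 21]


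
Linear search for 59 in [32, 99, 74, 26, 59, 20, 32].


i=0: 32!=59
i=1: 99!=59
i=2: 74!=59
i=3: 26!=59
i=4: 59==59 found!

Found at 4, 5 comps


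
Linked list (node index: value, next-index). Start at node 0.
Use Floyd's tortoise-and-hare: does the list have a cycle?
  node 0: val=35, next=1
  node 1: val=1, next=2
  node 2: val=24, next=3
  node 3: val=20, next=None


Floyd's tortoise (slow, +1) and hare (fast, +2):
  init: slow=0, fast=0
  step 1: slow=1, fast=2
  step 2: fast 2->3->None, no cycle

Cycle: no


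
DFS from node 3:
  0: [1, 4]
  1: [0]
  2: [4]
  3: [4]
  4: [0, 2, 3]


Visit 3, push [4]
Visit 4, push [2, 0]
Visit 0, push [1]
Visit 1, push []
Visit 2, push []

DFS order: [3, 4, 0, 1, 2]


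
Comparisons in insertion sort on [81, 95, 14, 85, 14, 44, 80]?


Algorithm: insertion sort
Input: [81, 95, 14, 85, 14, 44, 80]
Sorted: [14, 14, 44, 80, 81, 85, 95]

17


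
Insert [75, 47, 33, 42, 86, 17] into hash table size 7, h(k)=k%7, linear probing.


Insert 75: h=5 -> slot 5
Insert 47: h=5, 1 probes -> slot 6
Insert 33: h=5, 2 probes -> slot 0
Insert 42: h=0, 1 probes -> slot 1
Insert 86: h=2 -> slot 2
Insert 17: h=3 -> slot 3

Table: [33, 42, 86, 17, None, 75, 47]


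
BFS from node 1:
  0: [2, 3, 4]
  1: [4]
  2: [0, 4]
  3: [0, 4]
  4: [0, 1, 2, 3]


Visit 1, enqueue [4]
Visit 4, enqueue [0, 2, 3]
Visit 0, enqueue []
Visit 2, enqueue []
Visit 3, enqueue []

BFS order: [1, 4, 0, 2, 3]


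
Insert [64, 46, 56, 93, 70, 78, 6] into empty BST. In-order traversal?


Insert 64: root
Insert 46: L from 64
Insert 56: L from 64 -> R from 46
Insert 93: R from 64
Insert 70: R from 64 -> L from 93
Insert 78: R from 64 -> L from 93 -> R from 70
Insert 6: L from 64 -> L from 46

In-order: [6, 46, 56, 64, 70, 78, 93]


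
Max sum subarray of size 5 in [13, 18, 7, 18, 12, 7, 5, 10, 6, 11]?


[0:5]: 68
[1:6]: 62
[2:7]: 49
[3:8]: 52
[4:9]: 40
[5:10]: 39

Max: 68 at [0:5]


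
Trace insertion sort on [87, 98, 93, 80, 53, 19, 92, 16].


Initial: [87, 98, 93, 80, 53, 19, 92, 16]
Insert 98: [87, 98, 93, 80, 53, 19, 92, 16]
Insert 93: [87, 93, 98, 80, 53, 19, 92, 16]
Insert 80: [80, 87, 93, 98, 53, 19, 92, 16]
Insert 53: [53, 80, 87, 93, 98, 19, 92, 16]
Insert 19: [19, 53, 80, 87, 93, 98, 92, 16]
Insert 92: [19, 53, 80, 87, 92, 93, 98, 16]
Insert 16: [16, 19, 53, 80, 87, 92, 93, 98]

Sorted: [16, 19, 53, 80, 87, 92, 93, 98]


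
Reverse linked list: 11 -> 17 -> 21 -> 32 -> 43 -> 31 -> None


Step 1: curr=11, set curr.next=prev(None) | reversed so far: 11
Step 2: curr=17, set curr.next=prev(11) | reversed so far: 17 -> 11
Step 3: curr=21, set curr.next=prev(17) | reversed so far: 21 -> 17 -> 11
Step 4: curr=32, set curr.next=prev(21) | reversed so far: 32 -> 21 -> 17 -> 11
Step 5: curr=43, set curr.next=prev(32) | reversed so far: 43 -> 32 -> 21 -> 17 -> 11
Step 6: curr=31, set curr.next=prev(43) | reversed so far: 31 -> 43 -> 32 -> 21 -> 17 -> 11

31 -> 43 -> 32 -> 21 -> 17 -> 11 -> None


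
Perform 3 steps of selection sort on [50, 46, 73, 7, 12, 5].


Initial: [50, 46, 73, 7, 12, 5]
Step 1: min=5 at 5
  Swap: [5, 46, 73, 7, 12, 50]
Step 2: min=7 at 3
  Swap: [5, 7, 73, 46, 12, 50]
Step 3: min=12 at 4
  Swap: [5, 7, 12, 46, 73, 50]

After 3 steps: [5, 7, 12, 46, 73, 50]


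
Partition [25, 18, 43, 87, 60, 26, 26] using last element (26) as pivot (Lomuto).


Pivot: 26
  25 <= 26: advance i (no swap)
  18 <= 26: advance i (no swap)
  26 <= 26: swap -> [25, 18, 26, 87, 60, 43, 26]
Place pivot at 3: [25, 18, 26, 26, 60, 43, 87]

Partitioned: [25, 18, 26, 26, 60, 43, 87]


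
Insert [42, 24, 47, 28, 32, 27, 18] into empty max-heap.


Insert 42: [42]
Insert 24: [42, 24]
Insert 47: [47, 24, 42]
Insert 28: [47, 28, 42, 24]
Insert 32: [47, 32, 42, 24, 28]
Insert 27: [47, 32, 42, 24, 28, 27]
Insert 18: [47, 32, 42, 24, 28, 27, 18]

Final heap: [47, 32, 42, 24, 28, 27, 18]


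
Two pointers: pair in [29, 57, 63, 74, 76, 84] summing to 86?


lo=0(29)+hi=5(84)=113
lo=0(29)+hi=4(76)=105
lo=0(29)+hi=3(74)=103
lo=0(29)+hi=2(63)=92
lo=0(29)+hi=1(57)=86

Yes: 29+57=86


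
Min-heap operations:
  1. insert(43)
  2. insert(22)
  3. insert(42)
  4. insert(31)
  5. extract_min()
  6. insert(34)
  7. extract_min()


insert(43) -> [43]
insert(22) -> [22, 43]
insert(42) -> [22, 43, 42]
insert(31) -> [22, 31, 42, 43]
extract_min()->22, [31, 43, 42]
insert(34) -> [31, 34, 42, 43]
extract_min()->31, [34, 43, 42]

Final heap: [34, 43, 42]


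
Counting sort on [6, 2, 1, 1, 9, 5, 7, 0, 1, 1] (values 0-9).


Input: [6, 2, 1, 1, 9, 5, 7, 0, 1, 1]
Counts: [1, 4, 1, 0, 0, 1, 1, 1, 0, 1]

Sorted: [0, 1, 1, 1, 1, 2, 5, 6, 7, 9]


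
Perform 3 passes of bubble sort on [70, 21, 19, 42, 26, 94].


Initial: [70, 21, 19, 42, 26, 94]
Pass 1: [21, 19, 42, 26, 70, 94] (4 swaps)
Pass 2: [19, 21, 26, 42, 70, 94] (2 swaps)
Pass 3: [19, 21, 26, 42, 70, 94] (0 swaps)

After 3 passes: [19, 21, 26, 42, 70, 94]


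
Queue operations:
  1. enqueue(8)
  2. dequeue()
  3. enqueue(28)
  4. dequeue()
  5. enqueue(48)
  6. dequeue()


enqueue(8) -> [8]
dequeue()->8, []
enqueue(28) -> [28]
dequeue()->28, []
enqueue(48) -> [48]
dequeue()->48, []

Final queue: []


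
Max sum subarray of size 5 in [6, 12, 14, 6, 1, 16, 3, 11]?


[0:5]: 39
[1:6]: 49
[2:7]: 40
[3:8]: 37

Max: 49 at [1:6]


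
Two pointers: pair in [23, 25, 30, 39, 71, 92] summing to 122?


lo=0(23)+hi=5(92)=115
lo=1(25)+hi=5(92)=117
lo=2(30)+hi=5(92)=122

Yes: 30+92=122


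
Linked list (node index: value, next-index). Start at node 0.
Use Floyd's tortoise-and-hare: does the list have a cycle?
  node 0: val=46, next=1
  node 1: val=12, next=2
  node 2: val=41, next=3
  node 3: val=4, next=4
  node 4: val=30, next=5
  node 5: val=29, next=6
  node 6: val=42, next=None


Floyd's tortoise (slow, +1) and hare (fast, +2):
  init: slow=0, fast=0
  step 1: slow=1, fast=2
  step 2: slow=2, fast=4
  step 3: slow=3, fast=6
  step 4: fast -> None, no cycle

Cycle: no


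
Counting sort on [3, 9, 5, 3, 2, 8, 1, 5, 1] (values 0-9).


Input: [3, 9, 5, 3, 2, 8, 1, 5, 1]
Counts: [0, 2, 1, 2, 0, 2, 0, 0, 1, 1]

Sorted: [1, 1, 2, 3, 3, 5, 5, 8, 9]


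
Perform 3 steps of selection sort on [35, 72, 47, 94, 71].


Initial: [35, 72, 47, 94, 71]
Step 1: min=35 at 0
  Swap: [35, 72, 47, 94, 71]
Step 2: min=47 at 2
  Swap: [35, 47, 72, 94, 71]
Step 3: min=71 at 4
  Swap: [35, 47, 71, 94, 72]

After 3 steps: [35, 47, 71, 94, 72]


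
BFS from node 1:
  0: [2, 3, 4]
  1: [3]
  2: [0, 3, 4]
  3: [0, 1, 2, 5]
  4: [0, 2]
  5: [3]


Visit 1, enqueue [3]
Visit 3, enqueue [0, 2, 5]
Visit 0, enqueue [4]
Visit 2, enqueue []
Visit 5, enqueue []
Visit 4, enqueue []

BFS order: [1, 3, 0, 2, 5, 4]


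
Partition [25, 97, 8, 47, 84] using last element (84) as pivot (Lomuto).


Pivot: 84
  25 <= 84: advance i (no swap)
  8 <= 84: swap -> [25, 8, 97, 47, 84]
  47 <= 84: swap -> [25, 8, 47, 97, 84]
Place pivot at 3: [25, 8, 47, 84, 97]

Partitioned: [25, 8, 47, 84, 97]


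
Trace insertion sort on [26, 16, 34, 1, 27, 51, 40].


Initial: [26, 16, 34, 1, 27, 51, 40]
Insert 16: [16, 26, 34, 1, 27, 51, 40]
Insert 34: [16, 26, 34, 1, 27, 51, 40]
Insert 1: [1, 16, 26, 34, 27, 51, 40]
Insert 27: [1, 16, 26, 27, 34, 51, 40]
Insert 51: [1, 16, 26, 27, 34, 51, 40]
Insert 40: [1, 16, 26, 27, 34, 40, 51]

Sorted: [1, 16, 26, 27, 34, 40, 51]


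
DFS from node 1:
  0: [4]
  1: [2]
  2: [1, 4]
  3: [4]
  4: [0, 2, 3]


Visit 1, push [2]
Visit 2, push [4]
Visit 4, push [3, 0]
Visit 0, push []
Visit 3, push []

DFS order: [1, 2, 4, 0, 3]


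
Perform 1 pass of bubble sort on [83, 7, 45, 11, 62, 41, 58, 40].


Initial: [83, 7, 45, 11, 62, 41, 58, 40]
Pass 1: [7, 45, 11, 62, 41, 58, 40, 83] (7 swaps)

After 1 pass: [7, 45, 11, 62, 41, 58, 40, 83]


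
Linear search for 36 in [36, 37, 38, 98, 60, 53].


i=0: 36==36 found!

Found at 0, 1 comps


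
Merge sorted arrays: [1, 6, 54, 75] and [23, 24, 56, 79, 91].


Take 1 from A
Take 6 from A
Take 23 from B
Take 24 from B
Take 54 from A
Take 56 from B
Take 75 from A

Merged: [1, 6, 23, 24, 54, 56, 75, 79, 91]


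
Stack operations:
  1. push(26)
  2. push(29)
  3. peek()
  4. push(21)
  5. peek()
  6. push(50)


push(26) -> [26]
push(29) -> [26, 29]
peek()->29
push(21) -> [26, 29, 21]
peek()->21
push(50) -> [26, 29, 21, 50]

Final stack: [26, 29, 21, 50]


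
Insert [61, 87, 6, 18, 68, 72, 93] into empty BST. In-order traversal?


Insert 61: root
Insert 87: R from 61
Insert 6: L from 61
Insert 18: L from 61 -> R from 6
Insert 68: R from 61 -> L from 87
Insert 72: R from 61 -> L from 87 -> R from 68
Insert 93: R from 61 -> R from 87

In-order: [6, 18, 61, 68, 72, 87, 93]


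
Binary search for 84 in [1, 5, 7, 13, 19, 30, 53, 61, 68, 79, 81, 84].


Step 1: lo=0, hi=11, mid=5, val=30
Step 2: lo=6, hi=11, mid=8, val=68
Step 3: lo=9, hi=11, mid=10, val=81
Step 4: lo=11, hi=11, mid=11, val=84

Found at index 11


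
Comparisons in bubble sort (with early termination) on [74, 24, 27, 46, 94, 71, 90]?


Algorithm: bubble sort (with early termination)
Input: [74, 24, 27, 46, 94, 71, 90]
Sorted: [24, 27, 46, 71, 74, 90, 94]

15


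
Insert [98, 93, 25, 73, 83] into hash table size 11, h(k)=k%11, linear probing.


Insert 98: h=10 -> slot 10
Insert 93: h=5 -> slot 5
Insert 25: h=3 -> slot 3
Insert 73: h=7 -> slot 7
Insert 83: h=6 -> slot 6

Table: [None, None, None, 25, None, 93, 83, 73, None, None, 98]


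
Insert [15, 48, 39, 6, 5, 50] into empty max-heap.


Insert 15: [15]
Insert 48: [48, 15]
Insert 39: [48, 15, 39]
Insert 6: [48, 15, 39, 6]
Insert 5: [48, 15, 39, 6, 5]
Insert 50: [50, 15, 48, 6, 5, 39]

Final heap: [50, 15, 48, 6, 5, 39]


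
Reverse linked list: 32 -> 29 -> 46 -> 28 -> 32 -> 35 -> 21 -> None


Step 1: curr=32, set curr.next=prev(None) | reversed so far: 32
Step 2: curr=29, set curr.next=prev(32) | reversed so far: 29 -> 32
Step 3: curr=46, set curr.next=prev(29) | reversed so far: 46 -> 29 -> 32
Step 4: curr=28, set curr.next=prev(46) | reversed so far: 28 -> 46 -> 29 -> 32
Step 5: curr=32, set curr.next=prev(28) | reversed so far: 32 -> 28 -> 46 -> 29 -> 32
Step 6: curr=35, set curr.next=prev(32) | reversed so far: 35 -> 32 -> 28 -> 46 -> 29 -> 32
Step 7: curr=21, set curr.next=prev(35) | reversed so far: 21 -> 35 -> 32 -> 28 -> 46 -> 29 -> 32

21 -> 35 -> 32 -> 28 -> 46 -> 29 -> 32 -> None


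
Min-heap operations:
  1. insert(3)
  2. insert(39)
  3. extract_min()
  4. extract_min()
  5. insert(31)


insert(3) -> [3]
insert(39) -> [3, 39]
extract_min()->3, [39]
extract_min()->39, []
insert(31) -> [31]

Final heap: [31]


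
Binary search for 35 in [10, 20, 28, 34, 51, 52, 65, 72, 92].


Step 1: lo=0, hi=8, mid=4, val=51
Step 2: lo=0, hi=3, mid=1, val=20
Step 3: lo=2, hi=3, mid=2, val=28
Step 4: lo=3, hi=3, mid=3, val=34

Not found


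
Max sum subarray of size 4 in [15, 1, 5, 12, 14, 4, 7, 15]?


[0:4]: 33
[1:5]: 32
[2:6]: 35
[3:7]: 37
[4:8]: 40

Max: 40 at [4:8]


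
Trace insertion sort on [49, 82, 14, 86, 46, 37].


Initial: [49, 82, 14, 86, 46, 37]
Insert 82: [49, 82, 14, 86, 46, 37]
Insert 14: [14, 49, 82, 86, 46, 37]
Insert 86: [14, 49, 82, 86, 46, 37]
Insert 46: [14, 46, 49, 82, 86, 37]
Insert 37: [14, 37, 46, 49, 82, 86]

Sorted: [14, 37, 46, 49, 82, 86]


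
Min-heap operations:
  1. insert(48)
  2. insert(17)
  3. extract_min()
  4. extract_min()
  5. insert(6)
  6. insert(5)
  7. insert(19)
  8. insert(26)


insert(48) -> [48]
insert(17) -> [17, 48]
extract_min()->17, [48]
extract_min()->48, []
insert(6) -> [6]
insert(5) -> [5, 6]
insert(19) -> [5, 6, 19]
insert(26) -> [5, 6, 19, 26]

Final heap: [5, 6, 19, 26]


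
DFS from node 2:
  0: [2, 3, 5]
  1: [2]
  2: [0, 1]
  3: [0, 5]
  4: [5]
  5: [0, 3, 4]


Visit 2, push [1, 0]
Visit 0, push [5, 3]
Visit 3, push [5]
Visit 5, push [4]
Visit 4, push []
Visit 1, push []

DFS order: [2, 0, 3, 5, 4, 1]


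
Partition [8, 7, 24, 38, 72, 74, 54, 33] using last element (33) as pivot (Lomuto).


Pivot: 33
  8 <= 33: advance i (no swap)
  7 <= 33: advance i (no swap)
  24 <= 33: advance i (no swap)
Place pivot at 3: [8, 7, 24, 33, 72, 74, 54, 38]

Partitioned: [8, 7, 24, 33, 72, 74, 54, 38]


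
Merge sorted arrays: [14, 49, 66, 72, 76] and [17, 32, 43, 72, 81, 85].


Take 14 from A
Take 17 from B
Take 32 from B
Take 43 from B
Take 49 from A
Take 66 from A
Take 72 from A
Take 72 from B
Take 76 from A

Merged: [14, 17, 32, 43, 49, 66, 72, 72, 76, 81, 85]


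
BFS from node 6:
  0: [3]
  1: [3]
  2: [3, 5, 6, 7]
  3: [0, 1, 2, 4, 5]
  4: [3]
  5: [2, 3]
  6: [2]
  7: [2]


Visit 6, enqueue [2]
Visit 2, enqueue [3, 5, 7]
Visit 3, enqueue [0, 1, 4]
Visit 5, enqueue []
Visit 7, enqueue []
Visit 0, enqueue []
Visit 1, enqueue []
Visit 4, enqueue []

BFS order: [6, 2, 3, 5, 7, 0, 1, 4]


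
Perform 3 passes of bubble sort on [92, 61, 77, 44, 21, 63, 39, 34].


Initial: [92, 61, 77, 44, 21, 63, 39, 34]
Pass 1: [61, 77, 44, 21, 63, 39, 34, 92] (7 swaps)
Pass 2: [61, 44, 21, 63, 39, 34, 77, 92] (5 swaps)
Pass 3: [44, 21, 61, 39, 34, 63, 77, 92] (4 swaps)

After 3 passes: [44, 21, 61, 39, 34, 63, 77, 92]


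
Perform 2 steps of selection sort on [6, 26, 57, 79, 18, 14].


Initial: [6, 26, 57, 79, 18, 14]
Step 1: min=6 at 0
  Swap: [6, 26, 57, 79, 18, 14]
Step 2: min=14 at 5
  Swap: [6, 14, 57, 79, 18, 26]

After 2 steps: [6, 14, 57, 79, 18, 26]


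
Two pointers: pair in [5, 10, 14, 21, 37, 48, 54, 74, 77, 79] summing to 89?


lo=0(5)+hi=9(79)=84
lo=1(10)+hi=9(79)=89

Yes: 10+79=89


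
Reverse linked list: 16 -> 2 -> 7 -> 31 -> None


Step 1: curr=16, set curr.next=prev(None) | reversed so far: 16
Step 2: curr=2, set curr.next=prev(16) | reversed so far: 2 -> 16
Step 3: curr=7, set curr.next=prev(2) | reversed so far: 7 -> 2 -> 16
Step 4: curr=31, set curr.next=prev(7) | reversed so far: 31 -> 7 -> 2 -> 16

31 -> 7 -> 2 -> 16 -> None


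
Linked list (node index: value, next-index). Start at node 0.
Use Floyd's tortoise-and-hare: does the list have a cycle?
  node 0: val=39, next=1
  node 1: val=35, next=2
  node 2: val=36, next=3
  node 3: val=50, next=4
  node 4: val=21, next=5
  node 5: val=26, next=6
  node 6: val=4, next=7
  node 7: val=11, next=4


Floyd's tortoise (slow, +1) and hare (fast, +2):
  init: slow=0, fast=0
  step 1: slow=1, fast=2
  step 2: slow=2, fast=4
  step 3: slow=3, fast=6
  step 4: slow=4, fast=4
  slow == fast at node 4: cycle detected

Cycle: yes


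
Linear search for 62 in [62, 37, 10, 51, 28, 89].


i=0: 62==62 found!

Found at 0, 1 comps


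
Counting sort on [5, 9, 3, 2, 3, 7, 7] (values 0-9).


Input: [5, 9, 3, 2, 3, 7, 7]
Counts: [0, 0, 1, 2, 0, 1, 0, 2, 0, 1]

Sorted: [2, 3, 3, 5, 7, 7, 9]


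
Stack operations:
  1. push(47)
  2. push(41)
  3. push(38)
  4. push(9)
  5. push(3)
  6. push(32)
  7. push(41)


push(47) -> [47]
push(41) -> [47, 41]
push(38) -> [47, 41, 38]
push(9) -> [47, 41, 38, 9]
push(3) -> [47, 41, 38, 9, 3]
push(32) -> [47, 41, 38, 9, 3, 32]
push(41) -> [47, 41, 38, 9, 3, 32, 41]

Final stack: [47, 41, 38, 9, 3, 32, 41]


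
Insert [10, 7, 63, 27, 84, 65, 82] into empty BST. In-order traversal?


Insert 10: root
Insert 7: L from 10
Insert 63: R from 10
Insert 27: R from 10 -> L from 63
Insert 84: R from 10 -> R from 63
Insert 65: R from 10 -> R from 63 -> L from 84
Insert 82: R from 10 -> R from 63 -> L from 84 -> R from 65

In-order: [7, 10, 27, 63, 65, 82, 84]


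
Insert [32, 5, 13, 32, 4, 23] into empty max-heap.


Insert 32: [32]
Insert 5: [32, 5]
Insert 13: [32, 5, 13]
Insert 32: [32, 32, 13, 5]
Insert 4: [32, 32, 13, 5, 4]
Insert 23: [32, 32, 23, 5, 4, 13]

Final heap: [32, 32, 23, 5, 4, 13]


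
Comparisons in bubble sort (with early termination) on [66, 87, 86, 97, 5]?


Algorithm: bubble sort (with early termination)
Input: [66, 87, 86, 97, 5]
Sorted: [5, 66, 86, 87, 97]

10


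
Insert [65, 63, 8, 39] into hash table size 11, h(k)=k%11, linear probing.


Insert 65: h=10 -> slot 10
Insert 63: h=8 -> slot 8
Insert 8: h=8, 1 probes -> slot 9
Insert 39: h=6 -> slot 6

Table: [None, None, None, None, None, None, 39, None, 63, 8, 65]


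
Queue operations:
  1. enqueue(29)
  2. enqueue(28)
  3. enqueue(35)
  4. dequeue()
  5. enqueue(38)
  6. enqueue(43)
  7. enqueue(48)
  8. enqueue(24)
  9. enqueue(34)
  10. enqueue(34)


enqueue(29) -> [29]
enqueue(28) -> [29, 28]
enqueue(35) -> [29, 28, 35]
dequeue()->29, [28, 35]
enqueue(38) -> [28, 35, 38]
enqueue(43) -> [28, 35, 38, 43]
enqueue(48) -> [28, 35, 38, 43, 48]
enqueue(24) -> [28, 35, 38, 43, 48, 24]
enqueue(34) -> [28, 35, 38, 43, 48, 24, 34]
enqueue(34) -> [28, 35, 38, 43, 48, 24, 34, 34]

Final queue: [28, 35, 38, 43, 48, 24, 34, 34]


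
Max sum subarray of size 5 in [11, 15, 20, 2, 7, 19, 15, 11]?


[0:5]: 55
[1:6]: 63
[2:7]: 63
[3:8]: 54

Max: 63 at [1:6]
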